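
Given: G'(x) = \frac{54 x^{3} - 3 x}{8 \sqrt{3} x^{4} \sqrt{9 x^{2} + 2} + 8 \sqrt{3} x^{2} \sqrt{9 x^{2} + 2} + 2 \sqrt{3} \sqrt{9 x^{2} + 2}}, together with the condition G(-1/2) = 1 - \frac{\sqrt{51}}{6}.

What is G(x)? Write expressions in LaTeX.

G(x) = \frac{4 x^{2} - \sqrt{3} \sqrt{9 x^{2} + 2} + 2}{2 \left(2 x^{2} + 1\right)}

G'(x) has the shape u'v + uv' for u = - \frac{3}{4 x^{2} + 2} and v = \sqrt{3 x^{2} + \frac{2}{3}} — it is the derivative of the product u*v.
A general antiderivative is - \frac{3 \sqrt{3 x^{2} + \frac{2}{3}}}{4 x^{2} + 2} + C.
The condition gives C = 1 - \frac{\sqrt{51}}{6} - (- \frac{\sqrt{51}}{6}) = 1.
So G(x) = \frac{4 x^{2} - \sqrt{3} \sqrt{9 x^{2} + 2} + 2}{2 \left(2 x^{2} + 1\right)}.
Check: d/dx[\frac{4 x^{2} - \sqrt{3} \sqrt{9 x^{2} + 2} + 2}{2 \left(2 x^{2} + 1\right)}] = \frac{18 \sqrt{3} x^{3} - \sqrt{3} x}{8 x^{4} \sqrt{9 x^{2} + 2} + 8 x^{2} \sqrt{9 x^{2} + 2} + 2 \sqrt{9 x^{2} + 2}}, which equals G'(x).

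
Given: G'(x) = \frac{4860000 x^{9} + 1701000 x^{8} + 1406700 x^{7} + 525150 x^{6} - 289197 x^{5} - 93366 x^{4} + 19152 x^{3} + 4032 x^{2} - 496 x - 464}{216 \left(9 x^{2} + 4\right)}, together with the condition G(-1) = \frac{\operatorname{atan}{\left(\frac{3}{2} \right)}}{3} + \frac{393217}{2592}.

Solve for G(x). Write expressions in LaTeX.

G(x) = \frac{\left(5 x^{2} + \frac{x}{2} - \frac{1}{3}\right)^{4}}{2} - \frac{\operatorname{atan}{\left(\frac{3 x}{2} \right)}}{3} + 1

Any candidate G(x) must reproduce the stated G'(x) exactly.
A general antiderivative is \frac{\left(5 x^{2} + \frac{x}{2} - \frac{1}{3}\right)^{4}}{2} - \frac{\operatorname{atan}{\left(\frac{3 x}{2} \right)}}{3} + C.
The condition gives C = \frac{\operatorname{atan}{\left(\frac{3}{2} \right)}}{3} + \frac{393217}{2592} - (\frac{\operatorname{atan}{\left(\frac{3}{2} \right)}}{3} + \frac{390625}{2592}) = 1.
So G(x) = \frac{\left(5 x^{2} + \frac{x}{2} - \frac{1}{3}\right)^{4}}{2} - \frac{\operatorname{atan}{\left(\frac{3 x}{2} \right)}}{3} + 1.
Check: d/dx[\frac{\left(5 x^{2} + \frac{x}{2} - \frac{1}{3}\right)^{4}}{2} - \frac{\operatorname{atan}{\left(\frac{3 x}{2} \right)}}{3} + 1] = \frac{4860000 x^{9} + 1701000 x^{8} + 1406700 x^{7} + 525150 x^{6} - 289197 x^{5} - 93366 x^{4} + 19152 x^{3} + 4032 x^{2} - 496 x - 464}{1944 x^{2} + 864}, which equals G'(x).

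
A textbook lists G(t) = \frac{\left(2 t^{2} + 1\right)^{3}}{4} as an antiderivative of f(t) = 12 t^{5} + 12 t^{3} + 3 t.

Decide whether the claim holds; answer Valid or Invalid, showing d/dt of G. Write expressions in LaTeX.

d/dt[G] = 12 t^{5} + 12 t^{3} + 3 t
This equals f(t) exactly, so the claim holds.

Valid - the claim checks out under differentiation.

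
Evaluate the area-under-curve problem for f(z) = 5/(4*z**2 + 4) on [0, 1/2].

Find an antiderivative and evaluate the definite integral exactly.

Antiderivative: F(z) = 5*atan(z)/4; value = 5*atan(1/2)/4

Since d/dz undoes antidifferentiation here, F'(z) = f(z) is required of F(z).
F(z) = 5*atan(z)/4 is an antiderivative of f.
Check: d/dz[5*atan(z)/4] = 5/(4*z**2 + 4) = f(z).
F(1/2) = 5*atan(1/2)/4; F(0) = 0.
Integral = F(1/2) - F(0) = 5*atan(1/2)/4.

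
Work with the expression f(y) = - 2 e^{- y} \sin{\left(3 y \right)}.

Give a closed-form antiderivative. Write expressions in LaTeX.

For F(y) to be correct the identity F'(y) - f(y) = 0 must hold.
Check: d/dy[\frac{\left(\sin{\left(3 y \right)} + 3 \cos{\left(3 y \right)}\right) e^{- y}}{5}] = - 2 e^{- y} \sin{\left(3 y \right)} = f(y).

An antiderivative is F(y) = \frac{\left(\sin{\left(3 y \right)} + 3 \cos{\left(3 y \right)}\right) e^{- y}}{5}.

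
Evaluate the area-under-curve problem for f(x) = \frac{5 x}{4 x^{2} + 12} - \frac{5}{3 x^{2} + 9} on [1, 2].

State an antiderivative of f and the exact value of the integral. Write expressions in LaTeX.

Antiderivative: F(x) = \frac{5 \log{\left(x^{2} + 3 \right)}}{8} - \frac{5 \sqrt{3} \operatorname{atan}{\left(\frac{\sqrt{3} x}{3} \right)}}{9}; value = - \frac{5 \log{\left(4 \right)}}{8} - \frac{5 \sqrt{3} \operatorname{atan}{\left(\frac{2 \sqrt{3}}{3} \right)}}{9} + \frac{5 \sqrt{3} \pi}{54} + \frac{5 \log{\left(7 \right)}}{8}

Integrate term by term and add the pieces.
F(x) = \frac{5 \log{\left(x^{2} + 3 \right)}}{8} - \frac{5 \sqrt{3} \operatorname{atan}{\left(\frac{\sqrt{3} x}{3} \right)}}{9} is an antiderivative of f.
Check: d/dx[\frac{5 \log{\left(x^{2} + 3 \right)}}{8} - \frac{5 \sqrt{3} \operatorname{atan}{\left(\frac{\sqrt{3} x}{3} \right)}}{9}] = \frac{15 x - 20}{12 x^{2} + 36}, which equals f(x).
F(2) = - \frac{5 \sqrt{3} \operatorname{atan}{\left(\frac{2 \sqrt{3}}{3} \right)}}{9} + \frac{5 \log{\left(7 \right)}}{8}; F(1) = - \frac{5 \sqrt{3} \pi}{54} + \frac{5 \log{\left(4 \right)}}{8}.
Integral = F(2) - F(1) = - \frac{5 \log{\left(4 \right)}}{8} - \frac{5 \sqrt{3} \operatorname{atan}{\left(\frac{2 \sqrt{3}}{3} \right)}}{9} + \frac{5 \sqrt{3} \pi}{54} + \frac{5 \log{\left(7 \right)}}{8}.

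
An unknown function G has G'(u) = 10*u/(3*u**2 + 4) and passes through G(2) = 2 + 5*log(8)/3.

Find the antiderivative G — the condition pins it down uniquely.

G(u) = (5*log(3*u**2/2 + 2) + 6)/3

G'(u) matches the chain-rule pattern g'(h)*h' with inner function h(u) = 3*u**2/2 + 2; substituting w = h(u) collapses the integral.
A general antiderivative is 5*log(3*u**2/2 + 2)/3 + C.
The condition gives C = 2 + 5*log(8)/3 - (5*log(8)/3) = 2.
So G(u) = (5*log(3*u**2/2 + 2) + 6)/3.
Check: d/du[(5*log(3*u**2/2 + 2) + 6)/3] = 10*u/(3*u**2 + 4) = G'(u).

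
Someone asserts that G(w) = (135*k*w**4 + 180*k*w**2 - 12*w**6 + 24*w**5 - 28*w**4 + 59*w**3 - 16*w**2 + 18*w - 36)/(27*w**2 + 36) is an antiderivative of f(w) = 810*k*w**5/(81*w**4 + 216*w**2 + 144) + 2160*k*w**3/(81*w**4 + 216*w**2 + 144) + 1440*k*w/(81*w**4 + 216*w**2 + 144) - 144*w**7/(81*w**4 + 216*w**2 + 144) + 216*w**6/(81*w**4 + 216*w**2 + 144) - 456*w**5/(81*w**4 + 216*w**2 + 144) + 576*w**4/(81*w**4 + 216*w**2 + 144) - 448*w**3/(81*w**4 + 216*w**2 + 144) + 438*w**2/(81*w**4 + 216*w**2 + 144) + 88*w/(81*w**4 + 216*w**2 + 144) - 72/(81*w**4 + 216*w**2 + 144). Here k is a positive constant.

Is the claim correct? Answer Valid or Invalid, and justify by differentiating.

Invalid: d/dw[G] - f = 1, which is not 0.

d/dw[G] = (810*k*w**5 + 2160*k*w**3 + 1440*k*w - 144*w**7 + 216*w**6 - 456*w**5 + 657*w**4 - 448*w**3 + 654*w**2 + 88*w + 72)/(81*w**4 + 216*w**2 + 144)
d/dw[G] - f(w) = 1 != 0.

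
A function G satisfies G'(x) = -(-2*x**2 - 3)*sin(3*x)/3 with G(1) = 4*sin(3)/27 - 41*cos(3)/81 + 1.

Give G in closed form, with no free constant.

G(x) = (-18*x**2*cos(3*x) + 12*x*sin(3*x) - 23*cos(3*x) + 81)/81

A candidate passes only if d/dx[G] lands on the given G'(x) exactly.
A general antiderivative is -2*x**2*cos(3*x)/9 + 4*x*sin(3*x)/27 - 23*cos(3*x)/81 + C.
The condition gives C = 4*sin(3)/27 - 41*cos(3)/81 + 1 - (4*sin(3)/27 - 41*cos(3)/81) = 1.
So G(x) = (-18*x**2*cos(3*x) + 12*x*sin(3*x) - 23*cos(3*x) + 81)/81.
Check: d/dx[(-18*x**2*cos(3*x) + 12*x*sin(3*x) - 23*cos(3*x) + 81)/81] = 2*x**2*sin(3*x)/3 + sin(3*x), which equals G'(x).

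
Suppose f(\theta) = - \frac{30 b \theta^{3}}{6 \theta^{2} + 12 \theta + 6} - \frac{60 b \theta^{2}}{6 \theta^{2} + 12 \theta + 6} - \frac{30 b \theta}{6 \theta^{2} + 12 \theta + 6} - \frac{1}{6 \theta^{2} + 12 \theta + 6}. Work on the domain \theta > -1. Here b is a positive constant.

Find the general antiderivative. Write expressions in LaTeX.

F(\theta) = - \frac{15 b \theta^{3} + 15 b \theta^{2} - 1}{6 \left(\theta + 1\right)} + C

Integrate term by term and add the pieces.
Check: d/d\theta[- \frac{15 b \theta^{3} + 15 b \theta^{2} - 1}{6 \left(\theta + 1\right)}] = \frac{- 30 b \theta^{3} - 60 b \theta^{2} - 30 b \theta - 1}{6 \theta^{2} + 12 \theta + 6}, which equals f(\theta).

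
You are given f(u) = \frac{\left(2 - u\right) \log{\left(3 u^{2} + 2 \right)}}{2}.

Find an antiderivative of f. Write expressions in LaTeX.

Since d/du undoes antidifferentiation here, F'(u) = f(u) is required of F(u).
Check: d/du[- \frac{3 u^{2} \log{\left(3 u^{2} + 2 \right)} - 3 u^{2} - 12 u \log{\left(3 u^{2} + 2 \right)} + 24 u + 2 \log{\left(u^{2} + \frac{2}{3} \right)} - 8 \sqrt{6} \operatorname{atan}{\left(\frac{\sqrt{6} u}{2} \right)}}{12}] = - \frac{u \log{\left(3 u^{2} + 2 \right)}}{2} + \log{\left(3 u^{2} + 2 \right)}, which equals f(u).

An antiderivative is F(u) = - \frac{3 u^{2} \log{\left(3 u^{2} + 2 \right)} - 3 u^{2} - 12 u \log{\left(3 u^{2} + 2 \right)} + 24 u + 2 \log{\left(u^{2} + \frac{2}{3} \right)} - 8 \sqrt{6} \operatorname{atan}{\left(\frac{\sqrt{6} u}{2} \right)}}{12}.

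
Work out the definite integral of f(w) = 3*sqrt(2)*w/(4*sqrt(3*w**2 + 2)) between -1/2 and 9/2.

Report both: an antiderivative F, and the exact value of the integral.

f matches the chain-rule pattern g'(h)*h' with inner function h(w) = 3*w**2/2 + 1; substituting u = h(w) collapses the integral.
F(w) = sqrt(3*w**2/2 + 1)/2 is an antiderivative of f.
Check: d/dw[sqrt(3*w**2/2 + 1)/2] = 3*sqrt(2)*w/(4*sqrt(3*w**2 + 2)) = f(w).
F(9/2) = sqrt(502)/8; F(-1/2) = sqrt(22)/8.
Integral = F(9/2) - F(-1/2) = -sqrt(22)/8 + sqrt(502)/8.

Antiderivative: F(w) = sqrt(3*w**2/2 + 1)/2; value = -sqrt(22)/8 + sqrt(502)/8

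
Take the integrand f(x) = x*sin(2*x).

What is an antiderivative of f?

An antiderivative is F(x) = (-2*x*cos(2*x) + sin(2*x))/4.

A candidate is checked by its d/dx: the result must match f(x).
Check: d/dx[(-2*x*cos(2*x) + sin(2*x))/4] = x*sin(2*x) = f(x).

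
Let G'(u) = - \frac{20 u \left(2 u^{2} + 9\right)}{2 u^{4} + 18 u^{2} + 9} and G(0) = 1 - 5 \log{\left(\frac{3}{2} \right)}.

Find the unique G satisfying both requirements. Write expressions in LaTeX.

G'(u) matches the chain-rule pattern g'(h)*h' with inner function h(u) = \frac{u^{4}}{3} + 3 u^{2} + \frac{3}{2}; substituting w = h(u) collapses the integral.
A general antiderivative is - 5 \log{\left(\frac{u^{4}}{3} + 3 u^{2} + \frac{3}{2} \right)} + C.
The condition gives C = 1 - 5 \log{\left(\frac{3}{2} \right)} - (- 5 \log{\left(\frac{3}{2} \right)}) = 1.
So G(u) = 1 - 5 \log{\left(\frac{u^{4}}{3} + 3 u^{2} + \frac{3}{2} \right)}.
Check: d/du[1 - 5 \log{\left(\frac{u^{4}}{3} + 3 u^{2} + \frac{3}{2} \right)}] = \frac{- 40 u^{3} - 180 u}{2 u^{4} + 18 u^{2} + 9}, which equals G'(u).

G(u) = 1 - 5 \log{\left(\frac{u^{4}}{3} + 3 u^{2} + \frac{3}{2} \right)}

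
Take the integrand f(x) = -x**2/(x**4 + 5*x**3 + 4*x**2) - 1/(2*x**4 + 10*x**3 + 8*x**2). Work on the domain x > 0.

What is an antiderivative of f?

Factor the denominator (2*x**2*(x + 1)*(x + 4)) and decompose: f = 11/(32*(x + 4)) - 1/(2*(x + 1)) + 5/(32*x) - 1/(8*x**2); each piece integrates to a log, atan, or power term.
Check: d/dx[5*log(x)/32 - log(x + 1)/2 + 11*log(x + 4)/32 + 1/(8*x)] = (-2*x**2 - 1)/(2*x**4 + 10*x**3 + 8*x**2), which equals f(x).

An antiderivative is F(x) = 5*log(x)/32 - log(x + 1)/2 + 11*log(x + 4)/32 + 1/(8*x).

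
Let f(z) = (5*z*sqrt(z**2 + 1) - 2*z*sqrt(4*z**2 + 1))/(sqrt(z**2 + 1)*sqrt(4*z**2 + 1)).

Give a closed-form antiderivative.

An antiderivative is F(z) = (-8*sqrt(z**2 + 1) + 5*sqrt(4*z**2 + 1))/4.

Any candidate F(z) must reproduce f(z) exactly when differentiated.
Check: d/dz[(-8*sqrt(z**2 + 1) + 5*sqrt(4*z**2 + 1))/4] = (5*z*sqrt(z**2 + 1) - 2*z*sqrt(4*z**2 + 1))/(sqrt(z**2 + 1)*sqrt(4*z**2 + 1)) = f(z).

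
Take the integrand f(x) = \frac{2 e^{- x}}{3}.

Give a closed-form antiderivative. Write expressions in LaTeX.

Whatever form F(x) takes, F'(x) = f(x) is non-negotiable.
Check: d/dx[- \frac{2 e^{- x}}{3}] = \frac{2 e^{- x}}{3} = f(x).

An antiderivative is F(x) = - \frac{2 e^{- x}}{3}.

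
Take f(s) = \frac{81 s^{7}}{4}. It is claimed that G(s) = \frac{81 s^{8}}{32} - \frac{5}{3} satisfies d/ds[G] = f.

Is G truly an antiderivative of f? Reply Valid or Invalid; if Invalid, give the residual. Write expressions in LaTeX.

Valid - differentiating G returns exactly f.

d/ds[G] = \frac{81 s^{7}}{4}
This equals f(s) exactly, so the claim holds.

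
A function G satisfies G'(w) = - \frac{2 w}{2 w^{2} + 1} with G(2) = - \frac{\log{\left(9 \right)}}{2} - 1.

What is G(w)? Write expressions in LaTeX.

G(w) = - \frac{\log{\left(2 w^{2} + 1 \right)} + 2}{2}

The substitution u = 2 w^{2} + 1 works: G'(w) is exactly (dG/du)*(du/dw) for that inner function.
A general antiderivative is - \frac{\log{\left(2 w^{2} + 1 \right)}}{2} + C.
The condition gives C = - \frac{\log{\left(9 \right)}}{2} - 1 - (- \frac{\log{\left(9 \right)}}{2}) = -1.
So G(w) = - \frac{\log{\left(2 w^{2} + 1 \right)} + 2}{2}.
Check: d/dw[- \frac{\log{\left(2 w^{2} + 1 \right)} + 2}{2}] = - \frac{2 w}{2 w^{2} + 1} = G'(w).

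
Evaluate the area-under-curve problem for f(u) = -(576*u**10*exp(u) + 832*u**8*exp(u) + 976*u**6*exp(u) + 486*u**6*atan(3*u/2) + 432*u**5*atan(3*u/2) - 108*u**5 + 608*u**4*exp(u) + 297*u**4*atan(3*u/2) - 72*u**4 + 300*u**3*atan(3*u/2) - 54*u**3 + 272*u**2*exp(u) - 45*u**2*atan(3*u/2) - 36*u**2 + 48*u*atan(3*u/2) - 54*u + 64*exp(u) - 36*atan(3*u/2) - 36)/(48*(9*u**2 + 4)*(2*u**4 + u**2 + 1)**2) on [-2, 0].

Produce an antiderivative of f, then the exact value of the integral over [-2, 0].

Antiderivative: F(u) = 3*u*atan(3*u/2)/(32*u**4 + 16*u**2 + 16) - exp(u)/3 + atan(3*u/2)/(16*u**4 + 8*u**2 + 8); value = -1/3 - atan(3)/148 + exp(-2)/3

Since d/du undoes antidifferentiation here, F'(u) = f(u) is required of F(u).
F(u) = 3*u*atan(3*u/2)/(32*u**4 + 16*u**2 + 16) - exp(u)/3 + atan(3*u/2)/(16*u**4 + 8*u**2 + 8) is an antiderivative of f.
Check: d/du[3*u*atan(3*u/2)/(32*u**4 + 16*u**2 + 16) - exp(u)/3 + atan(3*u/2)/(16*u**4 + 8*u**2 + 8)] = (-576*u**10*exp(u) - 832*u**8*exp(u) - 976*u**6*exp(u) - 486*u**6*atan(3*u/2) - 432*u**5*atan(3*u/2) + 108*u**5 - 608*u**4*exp(u) - 297*u**4*atan(3*u/2) + 72*u**4 - 300*u**3*atan(3*u/2) + 54*u**3 - 272*u**2*exp(u) + 45*u**2*atan(3*u/2) + 36*u**2 - 48*u*atan(3*u/2) + 54*u - 64*exp(u) + 36*atan(3*u/2) + 36)/(1728*u**10 + 2496*u**8 + 2928*u**6 + 1824*u**4 + 816*u**2 + 192), which equals f(u).
F(0) = -1/3; F(-2) = -exp(-2)/3 + atan(3)/148.
Integral = F(0) - F(-2) = -1/3 - atan(3)/148 + exp(-2)/3.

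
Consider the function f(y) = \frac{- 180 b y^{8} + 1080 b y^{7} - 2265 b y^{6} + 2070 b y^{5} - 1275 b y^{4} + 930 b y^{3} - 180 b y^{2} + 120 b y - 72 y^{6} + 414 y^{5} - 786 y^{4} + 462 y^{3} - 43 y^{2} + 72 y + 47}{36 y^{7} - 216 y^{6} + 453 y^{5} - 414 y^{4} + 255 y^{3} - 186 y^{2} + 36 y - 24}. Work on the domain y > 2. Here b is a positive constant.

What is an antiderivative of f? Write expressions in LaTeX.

An antiderivative is F(y) = \frac{- 15 b y^{2} \left(y - 2\right)^{2} - 6 \left(y - 2\right)^{2} \log{\left(2 y^{2} + \frac{2}{3} \right)} - 6 \left(y - 2\right)^{2} \operatorname{atan}{\left(2 y \right)} + 1}{6 \left(y - 2\right)^{2}}.

Check any antiderivative F(y) by computing F'(y) and comparing it with f(y).
Check: d/dy[\frac{- 15 b y^{2} \left(y - 2\right)^{2} - 6 \left(y - 2\right)^{2} \log{\left(2 y^{2} + \frac{2}{3} \right)} - 6 \left(y - 2\right)^{2} \operatorname{atan}{\left(2 y \right)} + 1}{6 \left(y - 2\right)^{2}}] = \frac{- 180 b y^{8} + 1080 b y^{7} - 2265 b y^{6} + 2070 b y^{5} - 1275 b y^{4} + 930 b y^{3} - 180 b y^{2} + 120 b y - 72 y^{6} + 414 y^{5} - 786 y^{4} + 462 y^{3} - 43 y^{2} + 72 y + 47}{36 y^{7} - 216 y^{6} + 453 y^{5} - 414 y^{4} + 255 y^{3} - 186 y^{2} + 36 y - 24} = f(y).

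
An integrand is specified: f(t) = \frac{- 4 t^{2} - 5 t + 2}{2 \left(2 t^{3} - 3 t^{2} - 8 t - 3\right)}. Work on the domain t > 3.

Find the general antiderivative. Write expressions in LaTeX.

The denominator factors as 2 \left(t - 3\right) \left(t + 1\right) \left(2 t + 1\right); partial fractions split f into directly integrable pieces: - \frac{1}{2 t + 1} + \frac{3}{8 \left(t + 1\right)} - \frac{7}{8 \left(t - 3\right)}.
Check: d/dt[\frac{- 7 \log{\left(t - 3 \right)} - 4 \log{\left(t + \frac{1}{2} \right)} + 3 \log{\left(t + 1 \right)}}{8}] = \frac{- 4 t^{2} - 5 t + 2}{4 t^{3} - 6 t^{2} - 16 t - 6}, which equals f(t).

F(t) = \frac{- 7 \log{\left(t - 3 \right)} - 4 \log{\left(t + \frac{1}{2} \right)} + 3 \log{\left(t + 1 \right)}}{8} + C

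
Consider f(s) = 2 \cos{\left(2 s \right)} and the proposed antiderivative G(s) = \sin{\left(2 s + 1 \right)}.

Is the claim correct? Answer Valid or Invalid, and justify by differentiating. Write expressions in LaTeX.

Invalid: d/ds[G] - f = - 2 \cos{\left(2 s \right)} + 2 \cos{\left(2 s + 1 \right)}, which is not 0.

d/ds[G] = 2 \cos{\left(2 s + 1 \right)}
d/ds[G] - f(s) = - 2 \cos{\left(2 s \right)} + 2 \cos{\left(2 s + 1 \right)} != 0.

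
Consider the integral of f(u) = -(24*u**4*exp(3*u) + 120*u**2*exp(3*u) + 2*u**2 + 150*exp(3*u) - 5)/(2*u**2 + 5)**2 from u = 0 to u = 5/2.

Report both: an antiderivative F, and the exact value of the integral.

Antiderivative: F(u) = -(4*u**2*exp(3*u) - u + 10*exp(3*u))/(2*u**2 + 5); value = 15/7 - 2*exp(15/2)

An antiderivative F(u) passes only if d/du[F] lands on f(u) exactly.
F(u) = -(4*u**2*exp(3*u) - u + 10*exp(3*u))/(2*u**2 + 5) is an antiderivative of f.
Check: d/du[-(4*u**2*exp(3*u) - u + 10*exp(3*u))/(2*u**2 + 5)] = (-24*u**4*exp(3*u) - 120*u**2*exp(3*u) - 2*u**2 - 150*exp(3*u) + 5)/(4*u**4 + 20*u**2 + 25), which equals f(u).
F(5/2) = 1/7 - 2*exp(15/2); F(0) = -2.
Integral = F(5/2) - F(0) = 15/7 - 2*exp(15/2).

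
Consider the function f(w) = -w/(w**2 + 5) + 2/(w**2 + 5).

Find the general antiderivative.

Integrate term by term and add the pieces.
Check: d/dw[-log(w**2 + 5)/2 + 2*sqrt(5)*atan(sqrt(5)*w/5)/5] = (2 - w)/(w**2 + 5), which equals f(w).

F(w) = -log(w**2 + 5)/2 + 2*sqrt(5)*atan(sqrt(5)*w/5)/5 + C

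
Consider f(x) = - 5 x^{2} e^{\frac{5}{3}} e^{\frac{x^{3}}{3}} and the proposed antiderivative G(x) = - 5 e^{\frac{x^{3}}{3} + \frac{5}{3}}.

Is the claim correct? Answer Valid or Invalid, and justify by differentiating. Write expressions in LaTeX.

d/dx[G] = - 5 x^{2} e^{\frac{5}{3}} e^{\frac{x^{3}}{3}}
This equals f(x) exactly, so the claim holds.

Valid. The derivative of G reproduces f.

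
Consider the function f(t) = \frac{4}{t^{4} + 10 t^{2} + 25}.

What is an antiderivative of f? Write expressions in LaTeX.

A first test for any F(t): its t-derivative must equal f(t) identically.
Check: d/dt[\frac{2 \left(5 t + \sqrt{5} \left(t^{2} + 5\right) \operatorname{atan}{\left(\frac{\sqrt{5} t}{5} \right)}\right)}{25 \left(t^{2} + 5\right)}] = \frac{4}{t^{4} + 10 t^{2} + 25} = f(t).

An antiderivative is F(t) = \frac{2 \left(5 t + \sqrt{5} \left(t^{2} + 5\right) \operatorname{atan}{\left(\frac{\sqrt{5} t}{5} \right)}\right)}{25 \left(t^{2} + 5\right)}.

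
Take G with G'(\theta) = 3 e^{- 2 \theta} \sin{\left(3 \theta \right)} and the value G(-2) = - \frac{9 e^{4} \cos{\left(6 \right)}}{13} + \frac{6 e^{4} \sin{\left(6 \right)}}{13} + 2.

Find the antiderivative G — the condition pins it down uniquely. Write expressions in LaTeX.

G(\theta) = \frac{\left(26 e^{2 \theta} - 6 \sin{\left(3 \theta \right)} - 9 \cos{\left(3 \theta \right)}\right) e^{- 2 \theta}}{13}

Since d/d\theta undoes antidifferentiation here, G(\theta) must give back the stated G'(\theta).
A general antiderivative is - \frac{6 e^{- 2 \theta} \sin{\left(3 \theta \right)}}{13} - \frac{9 e^{- 2 \theta} \cos{\left(3 \theta \right)}}{13} + C.
The condition gives C = - \frac{9 e^{4} \cos{\left(6 \right)}}{13} + \frac{6 e^{4} \sin{\left(6 \right)}}{13} + 2 - (- \frac{9 e^{4} \cos{\left(6 \right)}}{13} + \frac{6 e^{4} \sin{\left(6 \right)}}{13}) = 2.
So G(\theta) = \frac{\left(26 e^{2 \theta} - 6 \sin{\left(3 \theta \right)} - 9 \cos{\left(3 \theta \right)}\right) e^{- 2 \theta}}{13}.
Check: d/d\theta[\frac{\left(26 e^{2 \theta} - 6 \sin{\left(3 \theta \right)} - 9 \cos{\left(3 \theta \right)}\right) e^{- 2 \theta}}{13}] = 3 e^{- 2 \theta} \sin{\left(3 \theta \right)} = G'(\theta).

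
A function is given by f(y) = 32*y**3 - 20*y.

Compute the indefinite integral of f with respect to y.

The substitution u = 2*y**2 - 5/4 works: f is exactly (dF/du)*(du/dy) for that inner function.
Check: d/dy[2*(2*y**2 - 5/4)**2] = 32*y**3 - 20*y = f(y).

F(y) = 2*(2*y**2 - 5/4)**2 + C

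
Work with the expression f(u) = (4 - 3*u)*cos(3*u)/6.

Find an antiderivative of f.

An antiderivative is F(u) = -u*sin(3*u)/6 + 2*sin(3*u)/9 - cos(3*u)/18.

Differentiate the proposed F(u) back; it has to land on f(u) exactly.
Check: d/du[-u*sin(3*u)/6 + 2*sin(3*u)/9 - cos(3*u)/18] = -u*cos(3*u)/2 + 2*cos(3*u)/3, which equals f(u).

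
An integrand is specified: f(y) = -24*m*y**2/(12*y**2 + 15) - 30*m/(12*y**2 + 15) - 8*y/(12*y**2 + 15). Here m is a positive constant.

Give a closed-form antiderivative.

Integrate term by term and add the pieces.
Check: d/dy[(-6*m*y - log(2*y**2 + 5/2))/3] = (-24*m*y**2 - 30*m - 8*y)/(12*y**2 + 15), which equals f(y).

An antiderivative is F(y) = (-6*m*y - log(2*y**2 + 5/2))/3.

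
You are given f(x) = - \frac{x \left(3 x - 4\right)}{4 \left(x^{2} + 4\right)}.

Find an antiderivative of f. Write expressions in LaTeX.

An antiderivative is F(x) = - \frac{3 x}{4} + \frac{\log{\left(x^{2} + 4 \right)}}{2} + \frac{3 \operatorname{atan}{\left(\frac{x}{2} \right)}}{2}.

Any candidate F(x) must reproduce f(x) exactly when differentiated.
Check: d/dx[- \frac{3 x}{4} + \frac{\log{\left(x^{2} + 4 \right)}}{2} + \frac{3 \operatorname{atan}{\left(\frac{x}{2} \right)}}{2}] = \frac{- 3 x^{2} + 4 x}{4 x^{2} + 16}, which equals f(x).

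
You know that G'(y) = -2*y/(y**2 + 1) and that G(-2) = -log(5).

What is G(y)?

G'(y) matches the chain-rule pattern g'(h)*h' with inner function h(y) = y**2 + 1; substituting u = h(y) collapses the integral.
A general antiderivative is -log(y**2 + 1) + C.
The condition gives C = -log(5) - (-log(5)) = 0.
So G(y) = -log(y**2 + 1).
Check: d/dy[-log(y**2 + 1)] = -2*y/(y**2 + 1) = G'(y).

G(y) = -log(y**2 + 1)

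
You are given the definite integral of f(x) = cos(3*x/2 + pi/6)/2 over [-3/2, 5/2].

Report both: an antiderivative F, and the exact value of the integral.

Recover f(x) by differentiating a candidate F(x); any mismatch rules it out.
F(x) = sin(3*x/2 + pi/6)/3 is an antiderivative of f.
Check: d/dx[sin(3*x/2 + pi/6)/3] = cos(3*x/2 + pi/6)/2 = f(x).
F(5/2) = sin(pi/6 + 15/4)/3; F(-3/2) = cos(pi/3 + 9/4)/3.
Integral = F(5/2) - F(-3/2) = sin(pi/6 + 15/4)/3 - cos(pi/3 + 9/4)/3.

Antiderivative: F(x) = sin(3*x/2 + pi/6)/3; value = sin(pi/6 + 15/4)/3 - cos(pi/3 + 9/4)/3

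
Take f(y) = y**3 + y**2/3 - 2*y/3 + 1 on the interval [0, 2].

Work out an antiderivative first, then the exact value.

Antiderivative: F(y) = y*(9*y**3 + 4*y**2 - 12*y + 36)/36; value = 50/9

The integrand splits into summands that can be handled one at a time.
F(y) = y*(9*y**3 + 4*y**2 - 12*y + 36)/36 is an antiderivative of f.
Check: d/dy[y*(9*y**3 + 4*y**2 - 12*y + 36)/36] = y**3 + y**2/3 - 2*y/3 + 1 = f(y).
F(2) = 50/9; F(0) = 0.
Integral = F(2) - F(0) = 50/9.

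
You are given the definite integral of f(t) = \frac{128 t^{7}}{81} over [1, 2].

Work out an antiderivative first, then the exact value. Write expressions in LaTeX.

Any candidate F(t) must reproduce f(t) exactly when differentiated.
F(t) = \frac{16 t^{8}}{81} is an antiderivative of f.
Check: d/dt[\frac{16 t^{8}}{81}] = \frac{128 t^{7}}{81} = f(t).
F(2) = \frac{4096}{81}; F(1) = \frac{16}{81}.
Integral = F(2) - F(1) = \frac{1360}{27}.

Antiderivative: F(t) = \frac{16 t^{8}}{81}; value = \frac{1360}{27}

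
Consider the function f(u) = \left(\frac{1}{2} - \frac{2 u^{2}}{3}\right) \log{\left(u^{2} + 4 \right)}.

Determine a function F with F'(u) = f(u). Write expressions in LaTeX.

An antiderivative is F(u) = - \frac{2 u^{3} \log{\left(u^{2} + 4 \right)}}{9} + \frac{4 u^{3}}{27} + \frac{u \log{\left(u^{2} + 4 \right)}}{2} - \frac{25 u}{9} + \frac{50 \operatorname{atan}{\left(\frac{u}{2} \right)}}{9}.

Check any antiderivative F(u) by computing F'(u) and comparing it with f(u).
Check: d/du[- \frac{2 u^{3} \log{\left(u^{2} + 4 \right)}}{9} + \frac{4 u^{3}}{27} + \frac{u \log{\left(u^{2} + 4 \right)}}{2} - \frac{25 u}{9} + \frac{50 \operatorname{atan}{\left(\frac{u}{2} \right)}}{9}] = - \frac{2 u^{2} \log{\left(u^{2} + 4 \right)}}{3} + \frac{\log{\left(u^{2} + 4 \right)}}{2}, which equals f(u).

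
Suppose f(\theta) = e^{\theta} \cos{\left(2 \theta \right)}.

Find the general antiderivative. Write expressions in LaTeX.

Whatever form F(\theta) takes, F'(\theta) = f(\theta) is non-negotiable.
Check: d/d\theta[\frac{\left(2 \sin{\left(2 \theta \right)} + \cos{\left(2 \theta \right)}\right) e^{\theta}}{5}] = e^{\theta} \cos{\left(2 \theta \right)} = f(\theta).

F(\theta) = \frac{\left(2 \sin{\left(2 \theta \right)} + \cos{\left(2 \theta \right)}\right) e^{\theta}}{5} + C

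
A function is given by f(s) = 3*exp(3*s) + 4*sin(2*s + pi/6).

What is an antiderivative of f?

Integrate term by term and add the pieces.
Check: d/ds[exp(3*s) - 2*cos(2*s + pi/6)] = 3*exp(3*s) + 4*sin(2*s + pi/6) = f(s).

An antiderivative is F(s) = exp(3*s) - 2*cos(2*s + pi/6).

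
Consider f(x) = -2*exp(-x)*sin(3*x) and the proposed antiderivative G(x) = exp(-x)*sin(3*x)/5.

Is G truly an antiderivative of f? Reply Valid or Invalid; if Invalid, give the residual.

Invalid: d/dx[G] - f = (9*sin(3*x) + 3*cos(3*x))*exp(-x)/5, which is not 0.

d/dx[G] = (-sin(3*x) + 3*cos(3*x))*exp(-x)/5
d/dx[G] - f(x) = (9*sin(3*x) + 3*cos(3*x))*exp(-x)/5 != 0.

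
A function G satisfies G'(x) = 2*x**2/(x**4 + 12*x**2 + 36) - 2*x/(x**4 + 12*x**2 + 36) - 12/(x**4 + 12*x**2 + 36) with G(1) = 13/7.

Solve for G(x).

G(x) = -2*x/(x**2 + 6) + 2 + 1/(x**2 + 6)

G'(x) has the shape u'v + uv' for u = 1/(x**2 + 6) and v = 1 - 2*x — it is the derivative of the product u*v.
A general antiderivative is (1 - 2*x)/(x**2 + 6) + C.
The condition gives C = 13/7 - (-1/7) = 2.
So G(x) = -2*x/(x**2 + 6) + 2 + 1/(x**2 + 6).
Check: d/dx[-2*x/(x**2 + 6) + 2 + 1/(x**2 + 6)] = (2*x**2 - 2*x - 12)/(x**4 + 12*x**2 + 36), which equals G'(x).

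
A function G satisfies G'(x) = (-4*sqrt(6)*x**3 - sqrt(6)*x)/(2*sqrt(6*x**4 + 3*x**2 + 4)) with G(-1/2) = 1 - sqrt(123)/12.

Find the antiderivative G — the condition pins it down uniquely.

G(x) = 1 - sqrt(x**4 + x**2/2 + 2/3)

The substitution u = x**4 + x**2/2 + 2/3 works: G'(x) is exactly (dG/du)*(du/dx) for that inner function.
A general antiderivative is -sqrt(x**4 + x**2/2 + 2/3) + C.
The condition gives C = 1 - sqrt(123)/12 - (-sqrt(123)/12) = 1.
So G(x) = 1 - sqrt(x**4 + x**2/2 + 2/3).
Check: d/dx[1 - sqrt(x**4 + x**2/2 + 2/3)] = (-4*sqrt(6)*x**3 - sqrt(6)*x)/(2*sqrt(6*x**4 + 3*x**2 + 4)) = G'(x).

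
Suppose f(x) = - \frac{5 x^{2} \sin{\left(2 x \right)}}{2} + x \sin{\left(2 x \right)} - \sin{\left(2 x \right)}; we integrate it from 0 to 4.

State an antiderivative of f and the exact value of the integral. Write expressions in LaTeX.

Antiderivative: F(x) = \frac{10 x^{2} \cos{\left(2 x \right)} - 10 x \sin{\left(2 x \right)} - 4 x \cos{\left(2 x \right)} + 2 \sin{\left(2 x \right)} - \cos{\left(2 x \right)}}{8}; value = - \frac{19 \sin{\left(8 \right)}}{4} + \frac{143 \cos{\left(8 \right)}}{8} + \frac{1}{8}

The integrand splits into summands that can be handled one at a time.
F(x) = \frac{10 x^{2} \cos{\left(2 x \right)} - 10 x \sin{\left(2 x \right)} - 4 x \cos{\left(2 x \right)} + 2 \sin{\left(2 x \right)} - \cos{\left(2 x \right)}}{8} is an antiderivative of f.
Check: d/dx[\frac{10 x^{2} \cos{\left(2 x \right)} - 10 x \sin{\left(2 x \right)} - 4 x \cos{\left(2 x \right)} + 2 \sin{\left(2 x \right)} - \cos{\left(2 x \right)}}{8}] = - \frac{5 x^{2} \sin{\left(2 x \right)}}{2} + x \sin{\left(2 x \right)} - \sin{\left(2 x \right)} = f(x).
F(4) = - \frac{19 \sin{\left(8 \right)}}{4} + \frac{143 \cos{\left(8 \right)}}{8}; F(0) = - \frac{1}{8}.
Integral = F(4) - F(0) = - \frac{19 \sin{\left(8 \right)}}{4} + \frac{143 \cos{\left(8 \right)}}{8} + \frac{1}{8}.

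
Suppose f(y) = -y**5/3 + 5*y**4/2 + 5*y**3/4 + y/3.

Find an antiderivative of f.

The integrand splits into summands that can be handled one at a time.
Check: d/dy[-y**2*(8*y**4 - 72*y**3 - 45*y**2 - 24)/144] = -y**5/3 + 5*y**4/2 + 5*y**3/4 + y/3 = f(y).

An antiderivative is F(y) = -y**2*(8*y**4 - 72*y**3 - 45*y**2 - 24)/144.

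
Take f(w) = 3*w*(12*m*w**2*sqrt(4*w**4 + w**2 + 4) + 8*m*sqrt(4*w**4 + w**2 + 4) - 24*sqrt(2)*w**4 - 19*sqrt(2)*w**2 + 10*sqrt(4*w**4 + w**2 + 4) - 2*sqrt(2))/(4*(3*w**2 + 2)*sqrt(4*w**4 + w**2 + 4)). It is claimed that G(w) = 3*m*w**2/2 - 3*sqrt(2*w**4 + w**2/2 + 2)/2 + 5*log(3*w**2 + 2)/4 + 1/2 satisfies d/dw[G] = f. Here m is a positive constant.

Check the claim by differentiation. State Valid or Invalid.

d/dw[G] = (36*m*w**3*sqrt(4*w**4 + w**2 + 4) + 24*m*w*sqrt(4*w**4 + w**2 + 4) - 72*sqrt(2)*w**5 - 57*sqrt(2)*w**3 + 30*w*sqrt(4*w**4 + w**2 + 4) - 6*sqrt(2)*w)/(12*w**2*sqrt(4*w**4 + w**2 + 4) + 8*sqrt(4*w**4 + w**2 + 4))
This equals f(w) exactly, so the claim holds.

Valid - differentiating G returns exactly f.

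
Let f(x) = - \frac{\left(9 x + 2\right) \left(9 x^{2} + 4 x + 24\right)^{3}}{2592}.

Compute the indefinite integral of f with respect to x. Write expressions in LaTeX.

f matches the chain-rule pattern g'(h)*h' with inner function h(x) = \frac{3 x^{2}}{4} + \frac{x}{3} + 2; substituting u = h(x) collapses the integral.
Check: d/dx[- \frac{\left(9 x^{2} + 4 x + 24\right)^{4}}{20736}] = - \frac{81 x^{7}}{32} - \frac{63 x^{6}}{16} - \frac{45 x^{5}}{2} - \frac{415 x^{4}}{18} - \frac{5026 x^{3}}{81} - \frac{332 x^{2}}{9} - \frac{160 x}{3} - \frac{32}{3}, which equals f(x).

F(x) = - \frac{\left(9 x^{2} + 4 x + 24\right)^{4}}{20736} + C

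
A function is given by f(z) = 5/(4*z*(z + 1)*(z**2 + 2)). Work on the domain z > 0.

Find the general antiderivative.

F(z) = 5*log(z)/8 - 5*log(z + 1)/12 - 5*log(z**2 + 2)/48 - 5*sqrt(2)*atan(sqrt(2)*z/2)/24 + C

The denominator factors as 4*z*(z + 1)*(z**2 + 2); partial fractions split f into directly integrable pieces: -5*(z + 2)/(24*(z**2 + 2)) - 5/(12*(z + 1)) + 5/(8*z).
Check: d/dz[5*log(z)/8 - 5*log(z + 1)/12 - 5*log(z**2 + 2)/48 - 5*sqrt(2)*atan(sqrt(2)*z/2)/24] = 5/(4*z**4 + 4*z**3 + 8*z**2 + 8*z), which equals f(z).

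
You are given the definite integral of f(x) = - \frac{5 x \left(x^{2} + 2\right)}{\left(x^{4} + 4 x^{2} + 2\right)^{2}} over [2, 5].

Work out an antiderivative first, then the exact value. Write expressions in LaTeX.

f matches the chain-rule pattern g'(h)*h' with inner function h(x) = x^{4} + 4 x^{2} + 2; substituting u = h(x) collapses the integral.
F(x) = \frac{5}{4 x^{4} + 16 x^{2} + 8} is an antiderivative of f.
Check: d/dx[\frac{5}{4 x^{4} + 16 x^{2} + 8}] = \frac{- 5 x^{3} - 10 x}{x^{8} + 8 x^{6} + 20 x^{4} + 16 x^{2} + 4}, which equals f(x).
F(5) = \frac{5}{2908}; F(2) = \frac{5}{136}.
Integral = F(5) - F(2) = - \frac{3465}{98872}.

Antiderivative: F(x) = \frac{5}{4 x^{4} + 16 x^{2} + 8}; value = - \frac{3465}{98872}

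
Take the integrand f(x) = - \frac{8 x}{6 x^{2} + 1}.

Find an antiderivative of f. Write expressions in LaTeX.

The substitution u = 4 x^{2} + \frac{2}{3} works: f is exactly (dF/du)*(du/dx) for that inner function.
Check: d/dx[- \frac{2 \log{\left(4 x^{2} + \frac{2}{3} \right)}}{3}] = - \frac{8 x}{6 x^{2} + 1} = f(x).

An antiderivative is F(x) = - \frac{2 \log{\left(4 x^{2} + \frac{2}{3} \right)}}{3}.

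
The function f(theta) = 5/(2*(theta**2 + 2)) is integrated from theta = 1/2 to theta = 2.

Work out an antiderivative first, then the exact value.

Antiderivative: F(theta) = 5*sqrt(2)*atan(sqrt(2)*theta/2)/4; value = -5*sqrt(2)*atan(sqrt(2)/4)/4 + 5*sqrt(2)*atan(sqrt(2))/4

An antiderivative F(theta) passes only if d/dtheta[F] lands on f(theta) exactly.
F(theta) = 5*sqrt(2)*atan(sqrt(2)*theta/2)/4 is an antiderivative of f.
Check: d/dtheta[5*sqrt(2)*atan(sqrt(2)*theta/2)/4] = 5/(2*theta**2 + 4), which equals f(theta).
F(2) = 5*sqrt(2)*atan(sqrt(2))/4; F(1/2) = 5*sqrt(2)*atan(sqrt(2)/4)/4.
Integral = F(2) - F(1/2) = -5*sqrt(2)*atan(sqrt(2)/4)/4 + 5*sqrt(2)*atan(sqrt(2))/4.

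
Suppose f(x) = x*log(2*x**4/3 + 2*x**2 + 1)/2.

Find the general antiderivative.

F(x) = x**2*log(2*x**4/3 + 2*x**2 + 1)/4 - x**2/2 - sqrt(3)*log(x**2 - sqrt(3)/2 + 3/2)/8 + 3*log(x**2 - sqrt(3)/2 + 3/2)/8 + sqrt(3)*log(x**2 + sqrt(3)/2 + 3/2)/8 + 3*log(x**2 + sqrt(3)/2 + 3/2)/8 + C

Since d/dx undoes antidifferentiation here, F'(x) = f(x) is required of F(x).
Check: d/dx[x**2*log(2*x**4/3 + 2*x**2 + 1)/4 - x**2/2 - sqrt(3)*log(x**2 - sqrt(3)/2 + 3/2)/8 + 3*log(x**2 - sqrt(3)/2 + 3/2)/8 + sqrt(3)*log(x**2 + sqrt(3)/2 + 3/2)/8 + 3*log(x**2 + sqrt(3)/2 + 3/2)/8] = x*log(2*x**4/3 + 2*x**2 + 1)/2 = f(x).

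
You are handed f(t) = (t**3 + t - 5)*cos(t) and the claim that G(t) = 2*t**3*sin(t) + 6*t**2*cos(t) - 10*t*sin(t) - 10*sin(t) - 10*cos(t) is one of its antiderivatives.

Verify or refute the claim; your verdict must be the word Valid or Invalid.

Invalid: d/dt[G] - f = t**3*cos(t) + t*cos(t) - 5*cos(t), which is not 0.

d/dt[G] = 2*t**3*cos(t) + 2*t*cos(t) - 10*cos(t)
d/dt[G] - f(t) = t**3*cos(t) + t*cos(t) - 5*cos(t) != 0.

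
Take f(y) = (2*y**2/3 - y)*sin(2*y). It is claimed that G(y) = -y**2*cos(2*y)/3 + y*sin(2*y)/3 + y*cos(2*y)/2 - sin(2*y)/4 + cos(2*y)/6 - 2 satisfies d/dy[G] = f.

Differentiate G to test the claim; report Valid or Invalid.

d/dy[G] = 2*y**2*sin(2*y)/3 - y*sin(2*y)
This equals f(y) exactly, so the claim holds.

Valid: G'(y) = f(y).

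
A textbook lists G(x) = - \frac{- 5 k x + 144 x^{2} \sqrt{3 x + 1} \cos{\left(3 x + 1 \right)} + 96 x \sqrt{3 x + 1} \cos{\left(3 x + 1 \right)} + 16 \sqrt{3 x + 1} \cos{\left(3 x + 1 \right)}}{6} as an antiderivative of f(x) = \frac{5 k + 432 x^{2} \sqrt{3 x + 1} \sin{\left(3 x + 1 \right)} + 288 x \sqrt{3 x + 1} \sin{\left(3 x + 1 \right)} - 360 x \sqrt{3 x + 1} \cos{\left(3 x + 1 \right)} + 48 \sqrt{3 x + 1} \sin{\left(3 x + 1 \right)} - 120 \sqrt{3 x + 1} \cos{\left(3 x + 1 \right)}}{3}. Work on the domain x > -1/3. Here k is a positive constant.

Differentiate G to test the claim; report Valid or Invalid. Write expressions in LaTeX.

Invalid: d/dx[G] - f = - \frac{5 k}{6} - 72 x^{2} \sqrt{3 x + 1} \sin{\left(3 x + 1 \right)} - 48 x \sqrt{3 x + 1} \sin{\left(3 x + 1 \right)} + 60 x \sqrt{3 x + 1} \cos{\left(3 x + 1 \right)} - 8 \sqrt{3 x + 1} \sin{\left(3 x + 1 \right)} + 20 \sqrt{3 x + 1} \cos{\left(3 x + 1 \right)}, which is not 0.

d/dx[G] = \frac{5 k \sqrt{3 x + 1} + 1296 x^{3} \sin{\left(3 x + 1 \right)} + 1296 x^{2} \sin{\left(3 x + 1 \right)} - 1080 x^{2} \cos{\left(3 x + 1 \right)} + 432 x \sin{\left(3 x + 1 \right)} - 720 x \cos{\left(3 x + 1 \right)} + 48 \sin{\left(3 x + 1 \right)} - 120 \cos{\left(3 x + 1 \right)}}{6 \sqrt{3 x + 1}}
d/dx[G] - f(x) = - \frac{5 k}{6} - 72 x^{2} \sqrt{3 x + 1} \sin{\left(3 x + 1 \right)} - 48 x \sqrt{3 x + 1} \sin{\left(3 x + 1 \right)} + 60 x \sqrt{3 x + 1} \cos{\left(3 x + 1 \right)} - 8 \sqrt{3 x + 1} \sin{\left(3 x + 1 \right)} + 20 \sqrt{3 x + 1} \cos{\left(3 x + 1 \right)} != 0.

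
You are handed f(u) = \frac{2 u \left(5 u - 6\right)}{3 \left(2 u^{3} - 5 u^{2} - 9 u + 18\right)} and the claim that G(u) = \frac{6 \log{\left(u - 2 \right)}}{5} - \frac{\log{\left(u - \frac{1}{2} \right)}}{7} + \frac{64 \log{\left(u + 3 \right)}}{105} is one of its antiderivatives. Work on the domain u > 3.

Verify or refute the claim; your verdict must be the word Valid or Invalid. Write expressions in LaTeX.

d/du[G] = \frac{10 u^{2} + 8 u - 2}{6 u^{3} + 3 u^{2} - 39 u + 18}
d/du[G] - f(u) = \frac{- 20 u^{4} + 8 u^{3} - 98 u^{2} + 234 u - 36}{12 u^{6} - 24 u^{5} - 147 u^{4} + 312 u^{3} + 315 u^{2} - 864 u + 324} != 0.

Invalid: d/du[G] - f = \frac{- 20 u^{4} + 8 u^{3} - 98 u^{2} + 234 u - 36}{12 u^{6} - 24 u^{5} - 147 u^{4} + 312 u^{3} + 315 u^{2} - 864 u + 324}, which is not 0.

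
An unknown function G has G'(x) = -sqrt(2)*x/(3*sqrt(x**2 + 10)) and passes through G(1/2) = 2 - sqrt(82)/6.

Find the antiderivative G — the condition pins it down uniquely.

The substitution u = x**2/2 + 5 works: G'(x) is exactly (dG/du)*(du/dx) for that inner function.
A general antiderivative is -2*sqrt(x**2/2 + 5)/3 + C.
The condition gives C = 2 - sqrt(82)/6 - (-sqrt(82)/6) = 2.
So G(x) = 2 - 2*sqrt(x**2/2 + 5)/3.
Check: d/dx[2 - 2*sqrt(x**2/2 + 5)/3] = -sqrt(2)*x/(3*sqrt(x**2 + 10)) = G'(x).

G(x) = 2 - 2*sqrt(x**2/2 + 5)/3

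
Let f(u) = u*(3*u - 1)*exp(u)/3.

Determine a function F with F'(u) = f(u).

An antiderivative is F(u) = (3*u**2 - 7*u + 7)*exp(u)/3.

Recognize the product-rule pattern: f = v'r + vr' with v = u**2 - 7*u/3 + 7/3, r = exp(u), so integration by parts undoes it.
Check: d/du[(3*u**2 - 7*u + 7)*exp(u)/3] = u**2*exp(u) - u*exp(u)/3, which equals f(u).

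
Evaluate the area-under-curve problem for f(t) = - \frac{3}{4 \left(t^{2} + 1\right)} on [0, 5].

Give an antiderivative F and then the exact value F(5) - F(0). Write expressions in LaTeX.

Any candidate F(t) must reproduce f(t) exactly when differentiated.
F(t) = - \frac{3 \operatorname{atan}{\left(t \right)}}{4} is an antiderivative of f.
Check: d/dt[- \frac{3 \operatorname{atan}{\left(t \right)}}{4}] = - \frac{3}{4 t^{2} + 4}, which equals f(t).
F(5) = - \frac{3 \operatorname{atan}{\left(5 \right)}}{4}; F(0) = 0.
Integral = F(5) - F(0) = - \frac{3 \operatorname{atan}{\left(5 \right)}}{4}.

Antiderivative: F(t) = - \frac{3 \operatorname{atan}{\left(t \right)}}{4}; value = - \frac{3 \operatorname{atan}{\left(5 \right)}}{4}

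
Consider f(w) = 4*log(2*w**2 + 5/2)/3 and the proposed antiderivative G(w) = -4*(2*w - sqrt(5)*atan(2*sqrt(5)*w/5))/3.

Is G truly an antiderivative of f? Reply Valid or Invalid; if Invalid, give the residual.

d/dw[G] = -32*w**2/(12*w**2 + 15)
d/dw[G] - f(w) = (-16*w**2*log(2*w**2 + 5/2) - 32*w**2 - 20*log(2*w**2 + 5/2))/(12*w**2 + 15) != 0.

Invalid: d/dw[G] - f = (-16*w**2*log(2*w**2 + 5/2) - 32*w**2 - 20*log(2*w**2 + 5/2))/(12*w**2 + 15), which is not 0.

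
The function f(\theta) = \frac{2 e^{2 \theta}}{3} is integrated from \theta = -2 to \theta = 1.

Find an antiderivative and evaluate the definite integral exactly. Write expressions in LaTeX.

Antiderivative: F(\theta) = \frac{e^{2 \theta}}{3}; value = - \frac{1}{3 e^{4}} + \frac{e^{2}}{3}

A candidate is checked by its d/d\theta: the result must match f(\theta).
F(\theta) = \frac{e^{2 \theta}}{3} is an antiderivative of f.
Check: d/d\theta[\frac{e^{2 \theta}}{3}] = \frac{2 e^{2 \theta}}{3} = f(\theta).
F(1) = \frac{e^{2}}{3}; F(-2) = \frac{1}{3 e^{4}}.
Integral = F(1) - F(-2) = - \frac{1}{3 e^{4}} + \frac{e^{2}}{3}.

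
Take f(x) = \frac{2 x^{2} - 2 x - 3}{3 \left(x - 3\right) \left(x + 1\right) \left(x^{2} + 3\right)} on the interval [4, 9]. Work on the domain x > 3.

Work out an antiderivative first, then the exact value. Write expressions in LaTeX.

Factor the denominator (3 \left(x - 3\right) \left(x + 1\right) \left(x^{2} + 3\right)) and decompose: f = - \frac{x - 11}{24 \left(x^{2} + 3\right)} - \frac{1}{48 \left(x + 1\right)} + \frac{1}{16 \left(x - 3\right)}; each piece integrates to a log, atan, or power term.
F(x) = \frac{\log{\left(x - 3 \right)}}{16} - \frac{\log{\left(x + 1 \right)}}{48} - \frac{\log{\left(x^{2} + 3 \right)}}{48} + \frac{11 \sqrt{3} \operatorname{atan}{\left(\frac{\sqrt{3} x}{3} \right)}}{72} is an antiderivative of f.
Check: d/dx[\frac{\log{\left(x - 3 \right)}}{16} - \frac{\log{\left(x + 1 \right)}}{48} - \frac{\log{\left(x^{2} + 3 \right)}}{48} + \frac{11 \sqrt{3} \operatorname{atan}{\left(\frac{\sqrt{3} x}{3} \right)}}{72}] = \frac{2 x^{2} - 2 x - 3}{3 x^{4} - 6 x^{3} - 18 x - 27}, which equals f(x).
F(9) = - \frac{\log{\left(84 \right)}}{48} - \frac{\log{\left(10 \right)}}{48} + \frac{\log{\left(6 \right)}}{16} + \frac{11 \sqrt{3} \operatorname{atan}{\left(3 \sqrt{3} \right)}}{72}; F(4) = - \frac{\log{\left(19 \right)}}{48} - \frac{\log{\left(5 \right)}}{48} + \frac{11 \sqrt{3} \operatorname{atan}{\left(\frac{4 \sqrt{3}}{3} \right)}}{72}.
Integral = F(9) - F(4) = - \frac{11 \sqrt{3} \operatorname{atan}{\left(\frac{4 \sqrt{3}}{3} \right)}}{72} - \frac{\log{\left(84 \right)}}{48} - \frac{\log{\left(10 \right)}}{48} + \frac{\log{\left(5 \right)}}{48} + \frac{\log{\left(19 \right)}}{48} + \frac{\log{\left(6 \right)}}{16} + \frac{11 \sqrt{3} \operatorname{atan}{\left(3 \sqrt{3} \right)}}{72}.

Antiderivative: F(x) = \frac{\log{\left(x - 3 \right)}}{16} - \frac{\log{\left(x + 1 \right)}}{48} - \frac{\log{\left(x^{2} + 3 \right)}}{48} + \frac{11 \sqrt{3} \operatorname{atan}{\left(\frac{\sqrt{3} x}{3} \right)}}{72}; value = - \frac{11 \sqrt{3} \operatorname{atan}{\left(\frac{4 \sqrt{3}}{3} \right)}}{72} - \frac{\log{\left(84 \right)}}{48} - \frac{\log{\left(10 \right)}}{48} + \frac{\log{\left(5 \right)}}{48} + \frac{\log{\left(19 \right)}}{48} + \frac{\log{\left(6 \right)}}{16} + \frac{11 \sqrt{3} \operatorname{atan}{\left(3 \sqrt{3} \right)}}{72}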